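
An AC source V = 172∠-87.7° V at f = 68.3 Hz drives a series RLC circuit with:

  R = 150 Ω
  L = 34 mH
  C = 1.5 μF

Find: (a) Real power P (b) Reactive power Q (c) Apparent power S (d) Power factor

Step 1 — Angular frequency: ω = 2π·f = 2π·68.3 = 429.1 rad/s.
Step 2 — Component impedances:
  R: Z = R = 150 Ω
  L: Z = jωL = j·429.1·0.034 = 0 + j14.59 Ω
  C: Z = 1/(jωC) = -j/(ω·C) = 0 - j1553 Ω
Step 3 — Series combination: Z_total = R + L + C = 150 - j1539 Ω = 1546∠-84.4° Ω.
Step 4 — Source phasor: V = 172∠-87.7° V = 6.903 - j171.9 V.
Step 5 — Current: I = V / Z = 0.1111 - j0.00634 A = 0.1112∠-3.3° A.
Step 6 — Complex power: S = V·I* = 1.856 - j19.04 VA.
Step 7 — Real power: P = Re(S) = 1.856 W.
Step 8 — Reactive power: Q = Im(S) = -19.04 VAR.
Step 9 — Apparent power: |S| = 19.13 VA.
Step 10 — Power factor: PF = P/|S| = 0.09701 (leading).

(a) P = 1.856 W  (b) Q = -19.04 VAR  (c) S = 19.13 VA  (d) PF = 0.09701 (leading)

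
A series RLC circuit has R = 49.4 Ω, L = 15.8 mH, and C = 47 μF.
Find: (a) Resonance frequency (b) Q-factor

Step 1 — Resonance condition Im(Z)=0 gives ω₀ = 1/√(LC).
Step 2 — ω₀ = 1/√(0.0158·4.7e-05) = 1160 rad/s.
Step 3 — f₀ = ω₀/(2π) = 184.7 Hz.
Step 4 — Series Q: Q = ω₀L/R = 1160·0.0158/49.4 = 0.3712.

(a) f₀ = 184.7 Hz  (b) Q = 0.3712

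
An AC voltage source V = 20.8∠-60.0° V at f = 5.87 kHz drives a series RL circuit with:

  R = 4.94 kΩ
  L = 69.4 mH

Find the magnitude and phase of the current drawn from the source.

Step 1 — Angular frequency: ω = 2π·f = 2π·5870 = 3.688e+04 rad/s.
Step 2 — Component impedances:
  R: Z = R = 4940 Ω
  L: Z = jωL = j·3.688e+04·0.0694 = 0 + j2560 Ω
Step 3 — Series combination: Z_total = R + L = 4940 + j2560 Ω = 5564∠27.4° Ω.
Step 4 — Source phasor: V = 20.8∠-60.0° V = 10.4 - j18.01 V.
Step 5 — Ohm's law: I = V / Z_total = (10.4 - j18.01) / (4940 + j2560) = 0.0001702 - j0.003735 A.
Step 6 — Convert to polar: |I| = 0.003738 A, ∠I = -87.4°.

I = 0.003738∠-87.4° A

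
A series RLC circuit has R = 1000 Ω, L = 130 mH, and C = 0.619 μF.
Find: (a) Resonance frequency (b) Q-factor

Step 1 — Resonance condition Im(Z)=0 gives ω₀ = 1/√(LC).
Step 2 — ω₀ = 1/√(0.13·6.19e-07) = 3525 rad/s.
Step 3 — f₀ = ω₀/(2π) = 561.1 Hz.
Step 4 — Series Q: Q = ω₀L/R = 3525·0.13/1000 = 0.4583.

(a) f₀ = 561.1 Hz  (b) Q = 0.4583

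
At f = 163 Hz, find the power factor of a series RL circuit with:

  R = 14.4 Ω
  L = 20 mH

Step 1 — Angular frequency: ω = 2π·f = 2π·163 = 1024 rad/s.
Step 2 — Component impedances:
  R: Z = R = 14.4 Ω
  L: Z = jωL = j·1024·0.02 = 0 + j20.48 Ω
Step 3 — Series combination: Z_total = R + L = 14.4 + j20.48 Ω = 25.04∠54.9° Ω.
Step 4 — Power factor: PF = cos(φ) = Re(Z)/|Z| = 14.4/25.04 = 0.5751.
Step 5 — Type: Im(Z) = 20.48 ⇒ lagging (phase φ = 54.9°).

PF = 0.5751 (lagging, φ = 54.9°)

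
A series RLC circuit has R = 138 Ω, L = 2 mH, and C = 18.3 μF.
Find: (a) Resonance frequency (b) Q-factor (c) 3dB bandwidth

Step 1 — Resonance: ω₀ = 1/√(LC) = 1/√(0.002·1.83e-05) = 5227 rad/s.
Step 2 — f₀ = ω₀/(2π) = 831.9 Hz.
Step 3 — Series Q: Q = ω₀L/R = 5227·0.002/138 = 0.07575.
Step 4 — Bandwidth: Δω = ω₀/Q = 6.9e+04 rad/s; BW = Δω/(2π) = 1.098e+04 Hz.

(a) f₀ = 831.9 Hz  (b) Q = 0.07575  (c) BW = 1.098e+04 Hz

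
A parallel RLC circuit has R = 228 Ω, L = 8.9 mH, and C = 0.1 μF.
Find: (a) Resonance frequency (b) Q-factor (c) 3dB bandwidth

Step 1 — Resonance: ω₀ = 1/√(LC) = 1/√(0.0089·1e-07) = 3.352e+04 rad/s.
Step 2 — f₀ = ω₀/(2π) = 5335 Hz.
Step 3 — Parallel Q: Q = R/(ω₀L) = 228/(3.352e+04·0.0089) = 0.7643.
Step 4 — Bandwidth: Δω = ω₀/Q = 4.386e+04 rad/s; BW = Δω/(2π) = 6980 Hz.

(a) f₀ = 5335 Hz  (b) Q = 0.7643  (c) BW = 6980 Hz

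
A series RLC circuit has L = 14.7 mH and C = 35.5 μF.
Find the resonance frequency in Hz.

Step 1 — Resonance condition Im(Z)=0 gives ω₀ = 1/√(LC).
Step 2 — ω₀ = 1/√(0.0147·3.55e-05) = 1384 rad/s.
Step 3 — f₀ = ω₀/(2π) = 220.3 Hz.

f₀ = 220.3 Hz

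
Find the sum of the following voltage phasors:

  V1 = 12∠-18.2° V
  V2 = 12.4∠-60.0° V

Step 1 — Convert each phasor to rectangular form:
  V1 = 12·(cos(-18.2°) + j·sin(-18.2°)) = 11.4 - j3.748 V
  V2 = 12.4·(cos(-60.0°) + j·sin(-60.0°)) = 6.2 - j10.74 V
Step 2 — Sum components: V_total = 17.6 - j14.49 V.
Step 3 — Convert to polar: |V_total| = 22.8 V, ∠V_total = -39.5°.

V_total = 22.8∠-39.5° V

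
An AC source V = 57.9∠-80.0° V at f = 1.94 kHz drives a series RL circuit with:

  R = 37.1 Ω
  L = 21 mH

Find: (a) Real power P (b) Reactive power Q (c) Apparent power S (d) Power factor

Step 1 — Angular frequency: ω = 2π·f = 2π·1940 = 1.219e+04 rad/s.
Step 2 — Component impedances:
  R: Z = R = 37.1 Ω
  L: Z = jωL = j·1.219e+04·0.021 = 0 + j256 Ω
Step 3 — Series combination: Z_total = R + L = 37.1 + j256 Ω = 258.7∠81.8° Ω.
Step 4 — Source phasor: V = 57.9∠-80.0° V = 10.05 - j57.02 V.
Step 5 — Current: I = V / Z = -0.2126 - j0.07009 A = 0.2239∠-161.8° A.
Step 6 — Complex power: S = V·I* = 1.859 + j12.83 VA.
Step 7 — Real power: P = Re(S) = 1.859 W.
Step 8 — Reactive power: Q = Im(S) = 12.83 VAR.
Step 9 — Apparent power: |S| = 12.96 VA.
Step 10 — Power factor: PF = P/|S| = 0.1434 (lagging).

(a) P = 1.859 W  (b) Q = 12.83 VAR  (c) S = 12.96 VA  (d) PF = 0.1434 (lagging)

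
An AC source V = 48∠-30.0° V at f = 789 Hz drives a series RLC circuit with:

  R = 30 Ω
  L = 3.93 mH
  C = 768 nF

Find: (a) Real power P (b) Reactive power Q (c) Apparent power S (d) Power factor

Step 1 — Angular frequency: ω = 2π·f = 2π·789 = 4957 rad/s.
Step 2 — Component impedances:
  R: Z = R = 30 Ω
  L: Z = jωL = j·4957·0.00393 = 0 + j19.48 Ω
  C: Z = 1/(jωC) = -j/(ω·C) = 0 - j262.7 Ω
Step 3 — Series combination: Z_total = R + L + C = 30 - j243.2 Ω = 245∠-83.0° Ω.
Step 4 — Source phasor: V = 48∠-30.0° V = 41.57 - j24 V.
Step 5 — Current: I = V / Z = 0.118 + j0.1564 A = 0.1959∠53.0° A.
Step 6 — Complex power: S = V·I* = 1.151 - j9.333 VA.
Step 7 — Real power: P = Re(S) = 1.151 W.
Step 8 — Reactive power: Q = Im(S) = -9.333 VAR.
Step 9 — Apparent power: |S| = 9.404 VA.
Step 10 — Power factor: PF = P/|S| = 0.1224 (leading).

(a) P = 1.151 W  (b) Q = -9.333 VAR  (c) S = 9.404 VA  (d) PF = 0.1224 (leading)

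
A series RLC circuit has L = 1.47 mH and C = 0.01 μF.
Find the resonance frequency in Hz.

Step 1 — Resonance condition Im(Z)=0 gives ω₀ = 1/√(LC).
Step 2 — ω₀ = 1/√(0.00147·1e-08) = 2.608e+05 rad/s.
Step 3 — f₀ = ω₀/(2π) = 4.151e+04 Hz.

f₀ = 4.151e+04 Hz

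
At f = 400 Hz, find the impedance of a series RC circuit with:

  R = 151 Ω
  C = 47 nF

Step 1 — Angular frequency: ω = 2π·f = 2π·400 = 2513 rad/s.
Step 2 — Component impedances:
  R: Z = R = 151 Ω
  C: Z = 1/(jωC) = -j/(ω·C) = 0 - j8466 Ω
Step 3 — Series combination: Z_total = R + C = 151 - j8466 Ω = 8467∠-89.0° Ω.

Z = 151 - j8466 Ω = 8467∠-89.0° Ω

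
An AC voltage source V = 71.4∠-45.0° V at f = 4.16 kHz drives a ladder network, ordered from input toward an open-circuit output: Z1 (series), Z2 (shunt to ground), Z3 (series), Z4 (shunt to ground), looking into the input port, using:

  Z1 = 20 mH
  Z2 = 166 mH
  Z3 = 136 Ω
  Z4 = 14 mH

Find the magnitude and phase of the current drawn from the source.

Step 1 — Angular frequency: ω = 2π·f = 2π·4160 = 2.614e+04 rad/s.
Step 2 — Component impedances:
  Z1: Z = jωL = j·2.614e+04·0.02 = 0 + j522.8 Ω
  Z2: Z = jωL = j·2.614e+04·0.166 = 0 + j4339 Ω
  Z3: Z = R = 136 Ω
  Z4: Z = jωL = j·2.614e+04·0.014 = 0 + j365.9 Ω
Step 3 — Ladder network (open output): work backward from the far end, alternating series and parallel combinations. Z_in = 115.6 + j863.6 Ω = 871.3∠82.4° Ω.
Step 4 — Source phasor: V = 71.4∠-45.0° V = 50.49 - j50.49 V.
Step 5 — Ohm's law: I = V / Z_total = (50.49 - j50.49) / (115.6 + j863.6) = -0.04975 - j0.06512 A.
Step 6 — Convert to polar: |I| = 0.08195 A, ∠I = -127.4°.

I = 0.08195∠-127.4° A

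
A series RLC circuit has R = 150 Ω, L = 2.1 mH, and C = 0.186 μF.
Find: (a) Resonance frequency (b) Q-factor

Step 1 — Resonance condition Im(Z)=0 gives ω₀ = 1/√(LC).
Step 2 — ω₀ = 1/√(0.0021·1.86e-07) = 5.06e+04 rad/s.
Step 3 — f₀ = ω₀/(2π) = 8053 Hz.
Step 4 — Series Q: Q = ω₀L/R = 5.06e+04·0.0021/150 = 0.7084.

(a) f₀ = 8053 Hz  (b) Q = 0.7084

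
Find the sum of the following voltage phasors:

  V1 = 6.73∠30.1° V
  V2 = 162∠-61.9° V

Step 1 — Convert each phasor to rectangular form:
  V1 = 6.73·(cos(30.1°) + j·sin(30.1°)) = 5.822 + j3.375 V
  V2 = 162·(cos(-61.9°) + j·sin(-61.9°)) = 76.3 - j142.9 V
Step 2 — Sum components: V_total = 82.13 - j139.5 V.
Step 3 — Convert to polar: |V_total| = 161.9 V, ∠V_total = -59.5°.

V_total = 161.9∠-59.5° V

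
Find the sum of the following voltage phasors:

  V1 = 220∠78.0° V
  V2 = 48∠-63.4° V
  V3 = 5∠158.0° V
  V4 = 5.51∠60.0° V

Step 1 — Convert each phasor to rectangular form:
  V1 = 220·(cos(78.0°) + j·sin(78.0°)) = 45.74 + j215.2 V
  V2 = 48·(cos(-63.4°) + j·sin(-63.4°)) = 21.49 - j42.92 V
  V3 = 5·(cos(158.0°) + j·sin(158.0°)) = -4.636 + j1.873 V
  V4 = 5.51·(cos(60.0°) + j·sin(60.0°)) = 2.755 + j4.772 V
Step 2 — Sum components: V_total = 65.35 + j178.9 V.
Step 3 — Convert to polar: |V_total| = 190.5 V, ∠V_total = 69.9°.

V_total = 190.5∠69.9° V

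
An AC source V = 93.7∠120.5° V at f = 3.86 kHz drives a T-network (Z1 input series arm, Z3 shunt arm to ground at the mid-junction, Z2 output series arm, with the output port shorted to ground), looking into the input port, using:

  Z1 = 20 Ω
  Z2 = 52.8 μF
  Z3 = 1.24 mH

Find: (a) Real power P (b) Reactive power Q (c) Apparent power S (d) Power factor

Step 1 — Angular frequency: ω = 2π·f = 2π·3860 = 2.425e+04 rad/s.
Step 2 — Component impedances:
  Z1: Z = R = 20 Ω
  Z2: Z = 1/(jωC) = -j/(ω·C) = 0 - j0.7809 Ω
  Z3: Z = jωL = j·2.425e+04·0.00124 = 0 + j30.07 Ω
Step 3 — With the output port shorted to ground, the output series arm Z2 runs from the junction to ground; the shunt arm Z3 also runs from the junction to ground. They appear in parallel: Z3 || Z2 = 0 - j0.8017 Ω.
Step 4 — Series with input arm Z1: Z_in = Z1 + (Z3 || Z2) = 20 - j0.8017 Ω = 20.02∠-2.3° Ω.
Step 5 — Source phasor: V = 93.7∠120.5° V = -47.56 + j80.73 V.
Step 6 — Current: I = V / Z = -2.536 + j3.935 A = 4.681∠122.8° A.
Step 7 — Complex power: S = V·I* = 438.3 - j17.57 VA.
Step 8 — Real power: P = Re(S) = 438.3 W.
Step 9 — Reactive power: Q = Im(S) = -17.57 VAR.
Step 10 — Apparent power: |S| = 438.6 VA.
Step 11 — Power factor: PF = P/|S| = 0.9992 (leading).

(a) P = 438.3 W  (b) Q = -17.57 VAR  (c) S = 438.6 VA  (d) PF = 0.9992 (leading)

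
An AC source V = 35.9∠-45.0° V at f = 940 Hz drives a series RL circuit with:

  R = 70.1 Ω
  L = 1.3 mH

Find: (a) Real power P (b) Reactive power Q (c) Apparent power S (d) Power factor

Step 1 — Angular frequency: ω = 2π·f = 2π·940 = 5906 rad/s.
Step 2 — Component impedances:
  R: Z = R = 70.1 Ω
  L: Z = jωL = j·5906·0.0013 = 0 + j7.678 Ω
Step 3 — Series combination: Z_total = R + L = 70.1 + j7.678 Ω = 70.52∠6.3° Ω.
Step 4 — Source phasor: V = 35.9∠-45.0° V = 25.39 - j25.39 V.
Step 5 — Current: I = V / Z = 0.3186 - j0.397 A = 0.5091∠-51.3° A.
Step 6 — Complex power: S = V·I* = 18.17 + j1.99 VA.
Step 7 — Real power: P = Re(S) = 18.17 W.
Step 8 — Reactive power: Q = Im(S) = 1.99 VAR.
Step 9 — Apparent power: |S| = 18.28 VA.
Step 10 — Power factor: PF = P/|S| = 0.9941 (lagging).

(a) P = 18.17 W  (b) Q = 1.99 VAR  (c) S = 18.28 VA  (d) PF = 0.9941 (lagging)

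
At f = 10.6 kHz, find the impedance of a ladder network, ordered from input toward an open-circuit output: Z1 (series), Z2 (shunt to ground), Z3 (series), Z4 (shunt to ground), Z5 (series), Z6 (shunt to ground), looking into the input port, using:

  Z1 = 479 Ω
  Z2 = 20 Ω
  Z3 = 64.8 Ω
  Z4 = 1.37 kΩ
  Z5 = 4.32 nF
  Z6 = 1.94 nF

Step 1 — Angular frequency: ω = 2π·f = 2π·1.06e+04 = 6.66e+04 rad/s.
Step 2 — Component impedances:
  Z1: Z = R = 479 Ω
  Z2: Z = R = 20 Ω
  Z3: Z = R = 64.8 Ω
  Z4: Z = R = 1370 Ω
  Z5: Z = 1/(jωC) = -j/(ω·C) = 0 - j3476 Ω
  Z6: Z = 1/(jωC) = -j/(ω·C) = 0 - j7739 Ω
Step 3 — Ladder network (open output): work backward from the far end, alternating series and parallel combinations. Z_in = 498.7 - j0.03163 Ω = 498.7∠-0.0° Ω.

Z = 498.7 - j0.03163 Ω = 498.7∠-0.0° Ω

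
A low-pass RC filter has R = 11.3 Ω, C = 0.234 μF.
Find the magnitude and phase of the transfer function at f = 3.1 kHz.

Step 1 — Angular frequency: ω = 2π·3100 = 1.948e+04 rad/s.
Step 2 — Transfer function: H(jω) = 1/(1 + jωRC).
Step 3 — Denominator: 1 + jωRC = 1 + j·1.948e+04·11.3·2.34e-07 = 1 + j0.0515.
Step 4 — H = 0.9974 - j0.05137.
Step 5 — Magnitude: |H| = 0.9987 (-0.0 dB); phase: φ = -2.9°.

|H| = 0.9987 (-0.0 dB), φ = -2.9°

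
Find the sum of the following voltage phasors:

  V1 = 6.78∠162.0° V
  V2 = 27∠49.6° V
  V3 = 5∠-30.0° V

Step 1 — Convert each phasor to rectangular form:
  V1 = 6.78·(cos(162.0°) + j·sin(162.0°)) = -6.448 + j2.095 V
  V2 = 27·(cos(49.6°) + j·sin(49.6°)) = 17.5 + j20.56 V
  V3 = 5·(cos(-30.0°) + j·sin(-30.0°)) = 4.33 - j2.5 V
Step 2 — Sum components: V_total = 15.38 + j20.16 V.
Step 3 — Convert to polar: |V_total| = 25.35 V, ∠V_total = 52.7°.

V_total = 25.35∠52.7° V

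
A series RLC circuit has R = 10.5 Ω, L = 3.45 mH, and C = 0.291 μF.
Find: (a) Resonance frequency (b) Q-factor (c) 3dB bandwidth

Step 1 — Resonance: ω₀ = 1/√(LC) = 1/√(0.00345·2.91e-07) = 3.156e+04 rad/s.
Step 2 — f₀ = ω₀/(2π) = 5023 Hz.
Step 3 — Series Q: Q = ω₀L/R = 3.156e+04·0.00345/10.5 = 10.37.
Step 4 — Bandwidth: Δω = ω₀/Q = 3043 rad/s; BW = Δω/(2π) = 484.4 Hz.

(a) f₀ = 5023 Hz  (b) Q = 10.37  (c) BW = 484.4 Hz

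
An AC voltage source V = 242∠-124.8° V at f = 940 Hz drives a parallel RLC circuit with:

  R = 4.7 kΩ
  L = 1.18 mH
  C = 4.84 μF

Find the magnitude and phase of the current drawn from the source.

Step 1 — Angular frequency: ω = 2π·f = 2π·940 = 5906 rad/s.
Step 2 — Component impedances:
  R: Z = R = 4700 Ω
  L: Z = jωL = j·5906·0.00118 = 0 + j6.969 Ω
  C: Z = 1/(jωC) = -j/(ω·C) = 0 - j34.98 Ω
Step 3 — Parallel combination: 1/Z_total = 1/R + 1/L + 1/C; Z_total = 0.01612 + j8.703 Ω = 8.703∠89.9° Ω.
Step 4 — Source phasor: V = 242∠-124.8° V = -138.1 - j198.7 V.
Step 5 — Ohm's law: I = V / Z_total = (-138.1 - j198.7) / (0.01612 + j8.703) = -22.86 + j15.83 A.
Step 6 — Convert to polar: |I| = 27.81 A, ∠I = 145.3°.

I = 27.81∠145.3° A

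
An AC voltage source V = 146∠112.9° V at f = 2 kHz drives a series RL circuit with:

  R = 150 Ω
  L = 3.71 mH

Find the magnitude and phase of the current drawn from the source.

Step 1 — Angular frequency: ω = 2π·f = 2π·2000 = 1.257e+04 rad/s.
Step 2 — Component impedances:
  R: Z = R = 150 Ω
  L: Z = jωL = j·1.257e+04·0.00371 = 0 + j46.62 Ω
Step 3 — Series combination: Z_total = R + L = 150 + j46.62 Ω = 157.1∠17.3° Ω.
Step 4 — Source phasor: V = 146∠112.9° V = -56.81 + j134.5 V.
Step 5 — Ohm's law: I = V / Z_total = (-56.81 + j134.5) / (150 + j46.62) = -0.09125 + j0.925 A.
Step 6 — Convert to polar: |I| = 0.9295 A, ∠I = 95.6°.

I = 0.9295∠95.6° A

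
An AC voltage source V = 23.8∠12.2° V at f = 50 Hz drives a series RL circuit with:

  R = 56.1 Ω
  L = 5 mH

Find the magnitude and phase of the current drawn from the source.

Step 1 — Angular frequency: ω = 2π·f = 2π·50 = 314.2 rad/s.
Step 2 — Component impedances:
  R: Z = R = 56.1 Ω
  L: Z = jωL = j·314.2·0.005 = 0 + j1.571 Ω
Step 3 — Series combination: Z_total = R + L = 56.1 + j1.571 Ω = 56.12∠1.6° Ω.
Step 4 — Source phasor: V = 23.8∠12.2° V = 23.26 + j5.03 V.
Step 5 — Ohm's law: I = V / Z_total = (23.26 + j5.03) / (56.1 + j1.571) = 0.4168 + j0.07798 A.
Step 6 — Convert to polar: |I| = 0.4241 A, ∠I = 10.6°.

I = 0.4241∠10.6° A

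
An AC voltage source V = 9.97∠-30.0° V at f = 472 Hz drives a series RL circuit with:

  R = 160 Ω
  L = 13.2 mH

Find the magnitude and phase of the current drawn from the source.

Step 1 — Angular frequency: ω = 2π·f = 2π·472 = 2966 rad/s.
Step 2 — Component impedances:
  R: Z = R = 160 Ω
  L: Z = jωL = j·2966·0.0132 = 0 + j39.15 Ω
Step 3 — Series combination: Z_total = R + L = 160 + j39.15 Ω = 164.7∠13.7° Ω.
Step 4 — Source phasor: V = 9.97∠-30.0° V = 8.634 - j4.985 V.
Step 5 — Ohm's law: I = V / Z_total = (8.634 - j4.985) / (160 + j39.15) = 0.04372 - j0.04185 A.
Step 6 — Convert to polar: |I| = 0.06053 A, ∠I = -43.7°.

I = 0.06053∠-43.7° A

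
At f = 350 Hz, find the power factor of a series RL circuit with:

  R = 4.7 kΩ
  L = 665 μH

Step 1 — Angular frequency: ω = 2π·f = 2π·350 = 2199 rad/s.
Step 2 — Component impedances:
  R: Z = R = 4700 Ω
  L: Z = jωL = j·2199·0.000665 = 0 + j1.462 Ω
Step 3 — Series combination: Z_total = R + L = 4700 + j1.462 Ω = 4700∠0.0° Ω.
Step 4 — Power factor: PF = cos(φ) = Re(Z)/|Z| = 4700/4700 = 1.
Step 5 — Type: Im(Z) = 1.462 ⇒ lagging (phase φ = 0.0°).

PF = 1 (lagging, φ = 0.0°)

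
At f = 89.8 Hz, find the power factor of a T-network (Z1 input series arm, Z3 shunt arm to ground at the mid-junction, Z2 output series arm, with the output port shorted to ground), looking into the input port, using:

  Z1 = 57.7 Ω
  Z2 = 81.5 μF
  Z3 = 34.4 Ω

Step 1 — Angular frequency: ω = 2π·f = 2π·89.8 = 564.2 rad/s.
Step 2 — Component impedances:
  Z1: Z = R = 57.7 Ω
  Z2: Z = 1/(jωC) = -j/(ω·C) = 0 - j21.75 Ω
  Z3: Z = R = 34.4 Ω
Step 3 — With the output port shorted to ground, the output series arm Z2 runs from the junction to ground; the shunt arm Z3 also runs from the junction to ground. They appear in parallel: Z3 || Z2 = 9.822 - j15.54 Ω.
Step 4 — Series with input arm Z1: Z_in = Z1 + (Z3 || Z2) = 67.52 - j15.54 Ω = 69.29∠-13.0° Ω.
Step 5 — Power factor: PF = cos(φ) = Re(Z)/|Z| = 67.52/69.29 = 0.9745.
Step 6 — Type: Im(Z) = -15.54 ⇒ leading (phase φ = -13.0°).

PF = 0.9745 (leading, φ = -13.0°)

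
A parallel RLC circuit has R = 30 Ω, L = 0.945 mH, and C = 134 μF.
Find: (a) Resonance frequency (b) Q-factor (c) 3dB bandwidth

Step 1 — Resonance: ω₀ = 1/√(LC) = 1/√(0.000945·0.000134) = 2810 rad/s.
Step 2 — f₀ = ω₀/(2π) = 447.3 Hz.
Step 3 — Parallel Q: Q = R/(ω₀L) = 30/(2810·0.000945) = 11.3.
Step 4 — Bandwidth: Δω = ω₀/Q = 248.8 rad/s; BW = Δω/(2π) = 39.59 Hz.

(a) f₀ = 447.3 Hz  (b) Q = 11.3  (c) BW = 39.59 Hz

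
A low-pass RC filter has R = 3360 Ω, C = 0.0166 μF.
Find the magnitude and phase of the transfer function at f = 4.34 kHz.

Step 1 — Angular frequency: ω = 2π·4340 = 2.727e+04 rad/s.
Step 2 — Transfer function: H(jω) = 1/(1 + jωRC).
Step 3 — Denominator: 1 + jωRC = 1 + j·2.727e+04·3360·1.66e-08 = 1 + j1.521.
Step 4 — H = 0.3018 - j0.459.
Step 5 — Magnitude: |H| = 0.5494 (-5.2 dB); phase: φ = -56.7°.

|H| = 0.5494 (-5.2 dB), φ = -56.7°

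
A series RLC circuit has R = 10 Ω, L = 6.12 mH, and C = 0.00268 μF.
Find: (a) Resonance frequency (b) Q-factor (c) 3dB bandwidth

Step 1 — Resonance condition Im(Z)=0 gives ω₀ = 1/√(LC).
Step 2 — ω₀ = 1/√(0.00612·2.68e-09) = 2.469e+05 rad/s.
Step 3 — f₀ = ω₀/(2π) = 3.93e+04 Hz.
Step 4 — Series Q: Q = ω₀L/R = 2.469e+05·0.00612/10 = 151.1.
Step 5 — 3dB bandwidth: Δω = ω₀/Q = 1634 rad/s; BW = Δω/(2π) = 260.1 Hz.

(a) f₀ = 3.93e+04 Hz  (b) Q = 151.1  (c) BW = 260.1 Hz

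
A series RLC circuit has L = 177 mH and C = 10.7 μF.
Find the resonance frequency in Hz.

Step 1 — Resonance condition Im(Z)=0 gives ω₀ = 1/√(LC).
Step 2 — ω₀ = 1/√(0.177·1.07e-05) = 726.6 rad/s.
Step 3 — f₀ = ω₀/(2π) = 115.6 Hz.

f₀ = 115.6 Hz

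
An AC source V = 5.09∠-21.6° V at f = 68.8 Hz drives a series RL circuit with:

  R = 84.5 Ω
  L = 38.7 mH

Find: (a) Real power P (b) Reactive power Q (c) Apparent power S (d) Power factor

Step 1 — Angular frequency: ω = 2π·f = 2π·68.8 = 432.3 rad/s.
Step 2 — Component impedances:
  R: Z = R = 84.5 Ω
  L: Z = jωL = j·432.3·0.0387 = 0 + j16.73 Ω
Step 3 — Series combination: Z_total = R + L = 84.5 + j16.73 Ω = 86.14∠11.2° Ω.
Step 4 — Source phasor: V = 5.09∠-21.6° V = 4.733 - j1.874 V.
Step 5 — Current: I = V / Z = 0.04967 - j0.03201 A = 0.05909∠-32.8° A.
Step 6 — Complex power: S = V·I* = 0.295 + j0.05841 VA.
Step 7 — Real power: P = Re(S) = 0.295 W.
Step 8 — Reactive power: Q = Im(S) = 0.05841 VAR.
Step 9 — Apparent power: |S| = 0.3008 VA.
Step 10 — Power factor: PF = P/|S| = 0.981 (lagging).

(a) P = 0.295 W  (b) Q = 0.05841 VAR  (c) S = 0.3008 VA  (d) PF = 0.981 (lagging)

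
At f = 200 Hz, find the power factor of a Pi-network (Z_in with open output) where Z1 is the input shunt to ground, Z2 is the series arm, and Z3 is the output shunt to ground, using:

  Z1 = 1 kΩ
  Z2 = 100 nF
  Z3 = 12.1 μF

Step 1 — Angular frequency: ω = 2π·f = 2π·200 = 1257 rad/s.
Step 2 — Component impedances:
  Z1: Z = R = 1000 Ω
  Z2: Z = 1/(jωC) = -j/(ω·C) = 0 - j7958 Ω
  Z3: Z = 1/(jωC) = -j/(ω·C) = 0 - j65.77 Ω
Step 3 — With open output, the series arm Z2 and the output shunt Z3 appear in series to ground: Z2 + Z3 = 0 - j8024 Ω.
Step 4 — Parallel with input shunt Z1: Z_in = Z1 || (Z2 + Z3) = 984.7 - j122.7 Ω = 992.3∠-7.1° Ω.
Step 5 — Power factor: PF = cos(φ) = Re(Z)/|Z| = 984.7/992.3 = 0.9923.
Step 6 — Type: Im(Z) = -122.7 ⇒ leading (phase φ = -7.1°).

PF = 0.9923 (leading, φ = -7.1°)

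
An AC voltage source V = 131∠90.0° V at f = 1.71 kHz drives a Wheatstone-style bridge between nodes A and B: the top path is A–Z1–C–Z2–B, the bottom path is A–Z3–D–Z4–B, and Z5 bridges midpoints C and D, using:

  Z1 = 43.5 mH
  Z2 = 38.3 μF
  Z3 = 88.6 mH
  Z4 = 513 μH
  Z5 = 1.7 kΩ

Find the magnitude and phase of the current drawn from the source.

Step 1 — Angular frequency: ω = 2π·f = 2π·1710 = 1.074e+04 rad/s.
Step 2 — Component impedances:
  Z1: Z = jωL = j·1.074e+04·0.0435 = 0 + j467.4 Ω
  Z2: Z = 1/(jωC) = -j/(ω·C) = 0 - j2.43 Ω
  Z3: Z = jωL = j·1.074e+04·0.0886 = 0 + j951.9 Ω
  Z4: Z = jωL = j·1.074e+04·0.000513 = 0 + j5.512 Ω
  Z5: Z = R = 1700 Ω
Step 3 — Bridge requires nodal analysis (the Z5 bridge couples midpoints C and D, so the two paths cannot be reduced to a simple series/parallel combination). Setting node B to ground and injecting 1 A at node A, the 3-node admittance system at A, C, D solves to V_A = Z_AB = 0.006951 + j313 Ω = 313∠90.0° Ω.
Step 4 — Source phasor: V = 131∠90.0° V = 0 + j131 V.
Step 5 — Ohm's law: I = V / Z_total = (0 + j131) / (0.006951 + j313) = 0.4186 + j9.296e-06 A.
Step 6 — Convert to polar: |I| = 0.4186 A, ∠I = 0.0°.

I = 0.4186∠0.0° A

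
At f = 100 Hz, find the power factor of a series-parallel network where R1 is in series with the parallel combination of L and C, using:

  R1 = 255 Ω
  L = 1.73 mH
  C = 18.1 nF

Step 1 — Angular frequency: ω = 2π·f = 2π·100 = 628.3 rad/s.
Step 2 — Component impedances:
  R1: Z = R = 255 Ω
  L: Z = jωL = j·628.3·0.00173 = 0 + j1.087 Ω
  C: Z = 1/(jωC) = -j/(ω·C) = 0 - j8.793e+04 Ω
Step 3 — Parallel branch: L || C = 1/(1/L + 1/C) = 0 + j1.087 Ω.
Step 4 — Series with R1: Z_total = R1 + (L || C) = 255 + j1.087 Ω = 255∠0.2° Ω.
Step 5 — Power factor: PF = cos(φ) = Re(Z)/|Z| = 255/255 = 1.
Step 6 — Type: Im(Z) = 1.087 ⇒ lagging (phase φ = 0.2°).

PF = 1 (lagging, φ = 0.2°)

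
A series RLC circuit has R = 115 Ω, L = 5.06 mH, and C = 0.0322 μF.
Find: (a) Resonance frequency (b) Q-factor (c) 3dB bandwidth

Step 1 — Resonance: ω₀ = 1/√(LC) = 1/√(0.00506·3.22e-08) = 7.834e+04 rad/s.
Step 2 — f₀ = ω₀/(2π) = 1.247e+04 Hz.
Step 3 — Series Q: Q = ω₀L/R = 7.834e+04·0.00506/115 = 3.447.
Step 4 — Bandwidth: Δω = ω₀/Q = 2.273e+04 rad/s; BW = Δω/(2π) = 3617 Hz.

(a) f₀ = 1.247e+04 Hz  (b) Q = 3.447  (c) BW = 3617 Hz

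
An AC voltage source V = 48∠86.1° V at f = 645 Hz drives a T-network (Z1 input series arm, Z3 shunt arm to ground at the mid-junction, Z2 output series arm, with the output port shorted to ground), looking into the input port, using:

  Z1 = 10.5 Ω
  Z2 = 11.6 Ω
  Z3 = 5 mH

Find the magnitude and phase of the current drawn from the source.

Step 1 — Angular frequency: ω = 2π·f = 2π·645 = 4053 rad/s.
Step 2 — Component impedances:
  Z1: Z = R = 10.5 Ω
  Z2: Z = R = 11.6 Ω
  Z3: Z = jωL = j·4053·0.005 = 0 + j20.26 Ω
Step 3 — With the output port shorted to ground, the output series arm Z2 runs from the junction to ground; the shunt arm Z3 also runs from the junction to ground. They appear in parallel: Z3 || Z2 = 8.737 + j5.002 Ω.
Step 4 — Series with input arm Z1: Z_in = Z1 + (Z3 || Z2) = 19.24 + j5.002 Ω = 19.88∠14.6° Ω.
Step 5 — Source phasor: V = 48∠86.1° V = 3.265 + j47.89 V.
Step 6 — Ohm's law: I = V / Z_total = (3.265 + j47.89) / (19.24 + j5.002) = 0.7652 + j2.29 A.
Step 7 — Convert to polar: |I| = 2.415 A, ∠I = 71.5°.

I = 2.415∠71.5° A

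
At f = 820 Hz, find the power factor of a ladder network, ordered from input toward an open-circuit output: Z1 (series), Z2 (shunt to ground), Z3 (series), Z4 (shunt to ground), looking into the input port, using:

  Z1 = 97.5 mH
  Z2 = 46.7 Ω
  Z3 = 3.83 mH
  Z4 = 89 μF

Step 1 — Angular frequency: ω = 2π·f = 2π·820 = 5152 rad/s.
Step 2 — Component impedances:
  Z1: Z = jωL = j·5152·0.0975 = 0 + j502.3 Ω
  Z2: Z = R = 46.7 Ω
  Z3: Z = jωL = j·5152·0.00383 = 0 + j19.73 Ω
  Z4: Z = 1/(jωC) = -j/(ω·C) = 0 - j2.181 Ω
Step 3 — Ladder network (open output): work backward from the far end, alternating series and parallel combinations. Z_in = 5.78 + j517.7 Ω = 517.8∠89.4° Ω.
Step 4 — Power factor: PF = cos(φ) = Re(Z)/|Z| = 5.78/517.8 = 0.01116.
Step 5 — Type: Im(Z) = 517.7 ⇒ lagging (phase φ = 89.4°).

PF = 0.01116 (lagging, φ = 89.4°)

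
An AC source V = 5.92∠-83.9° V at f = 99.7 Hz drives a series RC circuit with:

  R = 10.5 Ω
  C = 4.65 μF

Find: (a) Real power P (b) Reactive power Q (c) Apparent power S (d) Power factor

Step 1 — Angular frequency: ω = 2π·f = 2π·99.7 = 626.4 rad/s.
Step 2 — Component impedances:
  R: Z = R = 10.5 Ω
  C: Z = 1/(jωC) = -j/(ω·C) = 0 - j343.3 Ω
Step 3 — Series combination: Z_total = R + C = 10.5 - j343.3 Ω = 343.5∠-88.2° Ω.
Step 4 — Source phasor: V = 5.92∠-83.9° V = 0.6291 - j5.886 V.
Step 5 — Current: I = V / Z = 0.01719 + j0.001307 A = 0.01724∠4.3° A.
Step 6 — Complex power: S = V·I* = 0.003119 - j0.102 VA.
Step 7 — Real power: P = Re(S) = 0.003119 W.
Step 8 — Reactive power: Q = Im(S) = -0.102 VAR.
Step 9 — Apparent power: |S| = 0.102 VA.
Step 10 — Power factor: PF = P/|S| = 0.03057 (leading).

(a) P = 0.003119 W  (b) Q = -0.102 VAR  (c) S = 0.102 VA  (d) PF = 0.03057 (leading)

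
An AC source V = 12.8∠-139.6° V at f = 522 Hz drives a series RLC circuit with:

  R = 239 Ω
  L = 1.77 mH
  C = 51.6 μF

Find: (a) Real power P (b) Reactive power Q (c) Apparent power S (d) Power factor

Step 1 — Angular frequency: ω = 2π·f = 2π·522 = 3280 rad/s.
Step 2 — Component impedances:
  R: Z = R = 239 Ω
  L: Z = jωL = j·3280·0.00177 = 0 + j5.805 Ω
  C: Z = 1/(jωC) = -j/(ω·C) = 0 - j5.909 Ω
Step 3 — Series combination: Z_total = R + L + C = 239 - j0.1035 Ω = 239∠-0.0° Ω.
Step 4 — Source phasor: V = 12.8∠-139.6° V = -9.748 - j8.296 V.
Step 5 — Current: I = V / Z = -0.04077 - j0.03473 A = 0.05356∠-139.6° A.
Step 6 — Complex power: S = V·I* = 0.6855 - j0.0002969 VA.
Step 7 — Real power: P = Re(S) = 0.6855 W.
Step 8 — Reactive power: Q = Im(S) = -0.0002969 VAR.
Step 9 — Apparent power: |S| = 0.6855 VA.
Step 10 — Power factor: PF = P/|S| = 1 (leading).

(a) P = 0.6855 W  (b) Q = -0.0002969 VAR  (c) S = 0.6855 VA  (d) PF = 1 (leading)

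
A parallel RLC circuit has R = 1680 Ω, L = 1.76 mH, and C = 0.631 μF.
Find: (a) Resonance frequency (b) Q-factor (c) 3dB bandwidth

Step 1 — Resonance: ω₀ = 1/√(LC) = 1/√(0.00176·6.31e-07) = 3.001e+04 rad/s.
Step 2 — f₀ = ω₀/(2π) = 4776 Hz.
Step 3 — Parallel Q: Q = R/(ω₀L) = 1680/(3.001e+04·0.00176) = 31.81.
Step 4 — Bandwidth: Δω = ω₀/Q = 943.3 rad/s; BW = Δω/(2π) = 150.1 Hz.

(a) f₀ = 4776 Hz  (b) Q = 31.81  (c) BW = 150.1 Hz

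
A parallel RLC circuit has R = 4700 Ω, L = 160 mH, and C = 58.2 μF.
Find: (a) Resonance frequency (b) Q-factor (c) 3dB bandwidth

Step 1 — Resonance: ω₀ = 1/√(LC) = 1/√(0.16·5.82e-05) = 327.7 rad/s.
Step 2 — f₀ = ω₀/(2π) = 52.16 Hz.
Step 3 — Parallel Q: Q = R/(ω₀L) = 4700/(327.7·0.16) = 89.64.
Step 4 — Bandwidth: Δω = ω₀/Q = 3.656 rad/s; BW = Δω/(2π) = 0.5818 Hz.

(a) f₀ = 52.16 Hz  (b) Q = 89.64  (c) BW = 0.5818 Hz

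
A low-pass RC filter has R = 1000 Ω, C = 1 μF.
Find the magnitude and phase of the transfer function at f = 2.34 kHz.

Step 1 — Angular frequency: ω = 2π·2340 = 1.47e+04 rad/s.
Step 2 — Transfer function: H(jω) = 1/(1 + jωRC).
Step 3 — Denominator: 1 + jωRC = 1 + j·1.47e+04·1000·1e-06 = 1 + j14.7.
Step 4 — H = 0.004605 - j0.0677.
Step 5 — Magnitude: |H| = 0.06786 (-23.4 dB); phase: φ = -86.1°.

|H| = 0.06786 (-23.4 dB), φ = -86.1°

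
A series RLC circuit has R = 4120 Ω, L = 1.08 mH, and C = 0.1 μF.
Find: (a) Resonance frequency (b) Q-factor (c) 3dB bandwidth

Step 1 — Resonance condition Im(Z)=0 gives ω₀ = 1/√(LC).
Step 2 — ω₀ = 1/√(0.00108·1e-07) = 9.623e+04 rad/s.
Step 3 — f₀ = ω₀/(2π) = 1.531e+04 Hz.
Step 4 — Series Q: Q = ω₀L/R = 9.623e+04·0.00108/4120 = 0.02522.
Step 5 — 3dB bandwidth: Δω = ω₀/Q = 3.815e+06 rad/s; BW = Δω/(2π) = 6.071e+05 Hz.

(a) f₀ = 1.531e+04 Hz  (b) Q = 0.02522  (c) BW = 6.071e+05 Hz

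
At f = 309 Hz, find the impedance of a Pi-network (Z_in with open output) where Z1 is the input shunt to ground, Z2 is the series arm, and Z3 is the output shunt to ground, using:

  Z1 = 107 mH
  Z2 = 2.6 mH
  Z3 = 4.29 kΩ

Step 1 — Angular frequency: ω = 2π·f = 2π·309 = 1942 rad/s.
Step 2 — Component impedances:
  Z1: Z = jωL = j·1942·0.107 = 0 + j207.7 Ω
  Z2: Z = jωL = j·1942·0.0026 = 0 + j5.048 Ω
  Z3: Z = R = 4290 Ω
Step 3 — With open output, the series arm Z2 and the output shunt Z3 appear in series to ground: Z2 + Z3 = 4290 + j5.048 Ω.
Step 4 — Parallel with input shunt Z1: Z_in = Z1 || (Z2 + Z3) = 10.04 + j207.2 Ω = 207.5∠87.2° Ω.

Z = 10.04 + j207.2 Ω = 207.5∠87.2° Ω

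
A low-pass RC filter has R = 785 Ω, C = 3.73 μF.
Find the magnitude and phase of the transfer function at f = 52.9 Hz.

Step 1 — Angular frequency: ω = 2π·52.9 = 332.4 rad/s.
Step 2 — Transfer function: H(jω) = 1/(1 + jωRC).
Step 3 — Denominator: 1 + jωRC = 1 + j·332.4·785·3.73e-06 = 1 + j0.9732.
Step 4 — H = 0.5136 - j0.4998.
Step 5 — Magnitude: |H| = 0.7166 (-2.9 dB); phase: φ = -44.2°.

|H| = 0.7166 (-2.9 dB), φ = -44.2°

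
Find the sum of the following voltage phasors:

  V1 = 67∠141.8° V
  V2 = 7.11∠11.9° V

Step 1 — Convert each phasor to rectangular form:
  V1 = 67·(cos(141.8°) + j·sin(141.8°)) = -52.65 + j41.43 V
  V2 = 7.11·(cos(11.9°) + j·sin(11.9°)) = 6.957 + j1.466 V
Step 2 — Sum components: V_total = -45.7 + j42.9 V.
Step 3 — Convert to polar: |V_total| = 62.68 V, ∠V_total = 136.8°.

V_total = 62.68∠136.8° V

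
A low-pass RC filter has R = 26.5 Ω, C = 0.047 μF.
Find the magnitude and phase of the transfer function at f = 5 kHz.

Step 1 — Angular frequency: ω = 2π·5000 = 3.142e+04 rad/s.
Step 2 — Transfer function: H(jω) = 1/(1 + jωRC).
Step 3 — Denominator: 1 + jωRC = 1 + j·3.142e+04·26.5·4.7e-08 = 1 + j0.03913.
Step 4 — H = 0.9985 - j0.03907.
Step 5 — Magnitude: |H| = 0.9992 (-0.0 dB); phase: φ = -2.2°.

|H| = 0.9992 (-0.0 dB), φ = -2.2°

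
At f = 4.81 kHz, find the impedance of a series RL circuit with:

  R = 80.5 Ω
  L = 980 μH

Step 1 — Angular frequency: ω = 2π·f = 2π·4810 = 3.022e+04 rad/s.
Step 2 — Component impedances:
  R: Z = R = 80.5 Ω
  L: Z = jωL = j·3.022e+04·0.00098 = 0 + j29.62 Ω
Step 3 — Series combination: Z_total = R + L = 80.5 + j29.62 Ω = 85.78∠20.2° Ω.

Z = 80.5 + j29.62 Ω = 85.78∠20.2° Ω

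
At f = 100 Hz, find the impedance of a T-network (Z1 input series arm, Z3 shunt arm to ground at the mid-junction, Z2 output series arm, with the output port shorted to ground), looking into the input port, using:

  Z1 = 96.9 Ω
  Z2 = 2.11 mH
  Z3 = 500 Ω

Step 1 — Angular frequency: ω = 2π·f = 2π·100 = 628.3 rad/s.
Step 2 — Component impedances:
  Z1: Z = R = 96.9 Ω
  Z2: Z = jωL = j·628.3·0.00211 = 0 + j1.326 Ω
  Z3: Z = R = 500 Ω
Step 3 — With the output port shorted to ground, the output series arm Z2 runs from the junction to ground; the shunt arm Z3 also runs from the junction to ground. They appear in parallel: Z3 || Z2 = 0.003515 + j1.326 Ω.
Step 4 — Series with input arm Z1: Z_in = Z1 + (Z3 || Z2) = 96.9 + j1.326 Ω = 96.91∠0.8° Ω.

Z = 96.9 + j1.326 Ω = 96.91∠0.8° Ω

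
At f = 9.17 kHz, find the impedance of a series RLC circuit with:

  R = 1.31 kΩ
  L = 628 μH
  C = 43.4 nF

Step 1 — Angular frequency: ω = 2π·f = 2π·9170 = 5.762e+04 rad/s.
Step 2 — Component impedances:
  R: Z = R = 1310 Ω
  L: Z = jωL = j·5.762e+04·0.000628 = 0 + j36.18 Ω
  C: Z = 1/(jωC) = -j/(ω·C) = 0 - j399.9 Ω
Step 3 — Series combination: Z_total = R + L + C = 1310 - j363.7 Ω = 1360∠-15.5° Ω.

Z = 1310 - j363.7 Ω = 1360∠-15.5° Ω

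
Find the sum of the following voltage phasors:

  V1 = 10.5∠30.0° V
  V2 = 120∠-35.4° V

Step 1 — Convert each phasor to rectangular form:
  V1 = 10.5·(cos(30.0°) + j·sin(30.0°)) = 9.093 + j5.25 V
  V2 = 120·(cos(-35.4°) + j·sin(-35.4°)) = 97.82 - j69.51 V
Step 2 — Sum components: V_total = 106.9 - j64.26 V.
Step 3 — Convert to polar: |V_total| = 124.7 V, ∠V_total = -31.0°.

V_total = 124.7∠-31.0° V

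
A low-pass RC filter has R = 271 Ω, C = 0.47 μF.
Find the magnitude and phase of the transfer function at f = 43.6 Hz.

Step 1 — Angular frequency: ω = 2π·43.6 = 273.9 rad/s.
Step 2 — Transfer function: H(jω) = 1/(1 + jωRC).
Step 3 — Denominator: 1 + jωRC = 1 + j·273.9·271·4.7e-07 = 1 + j0.03489.
Step 4 — H = 0.9988 - j0.03485.
Step 5 — Magnitude: |H| = 0.9994 (-0.0 dB); phase: φ = -2.0°.

|H| = 0.9994 (-0.0 dB), φ = -2.0°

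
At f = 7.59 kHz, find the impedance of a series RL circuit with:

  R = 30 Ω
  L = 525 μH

Step 1 — Angular frequency: ω = 2π·f = 2π·7590 = 4.769e+04 rad/s.
Step 2 — Component impedances:
  R: Z = R = 30 Ω
  L: Z = jωL = j·4.769e+04·0.000525 = 0 + j25.04 Ω
Step 3 — Series combination: Z_total = R + L = 30 + j25.04 Ω = 39.07∠39.8° Ω.

Z = 30 + j25.04 Ω = 39.07∠39.8° Ω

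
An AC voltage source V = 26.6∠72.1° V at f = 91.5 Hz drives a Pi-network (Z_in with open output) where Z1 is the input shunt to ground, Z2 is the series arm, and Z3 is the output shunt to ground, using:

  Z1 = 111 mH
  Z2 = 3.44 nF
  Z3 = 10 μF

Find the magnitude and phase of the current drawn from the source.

Step 1 — Angular frequency: ω = 2π·f = 2π·91.5 = 574.9 rad/s.
Step 2 — Component impedances:
  Z1: Z = jωL = j·574.9·0.111 = 0 + j63.82 Ω
  Z2: Z = 1/(jωC) = -j/(ω·C) = 0 - j5.056e+05 Ω
  Z3: Z = 1/(jωC) = -j/(ω·C) = 0 - j173.9 Ω
Step 3 — With open output, the series arm Z2 and the output shunt Z3 appear in series to ground: Z2 + Z3 = 0 - j5.058e+05 Ω.
Step 4 — Parallel with input shunt Z1: Z_in = Z1 || (Z2 + Z3) = 0 + j63.82 Ω = 63.82∠90.0° Ω.
Step 5 — Source phasor: V = 26.6∠72.1° V = 8.176 + j25.31 V.
Step 6 — Ohm's law: I = V / Z_total = (8.176 + j25.31) / (0 + j63.82) = 0.3966 - j0.1281 A.
Step 7 — Convert to polar: |I| = 0.4168 A, ∠I = -17.9°.

I = 0.4168∠-17.9° A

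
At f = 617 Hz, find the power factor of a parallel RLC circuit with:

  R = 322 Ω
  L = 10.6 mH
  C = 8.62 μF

Step 1 — Angular frequency: ω = 2π·f = 2π·617 = 3877 rad/s.
Step 2 — Component impedances:
  R: Z = R = 322 Ω
  L: Z = jωL = j·3877·0.0106 = 0 + j41.09 Ω
  C: Z = 1/(jωC) = -j/(ω·C) = 0 - j29.92 Ω
Step 3 — Parallel combination: 1/Z_total = 1/R + 1/L + 1/C; Z_total = 33.71 - j98.58 Ω = 104.2∠-71.1° Ω.
Step 4 — Power factor: PF = cos(φ) = Re(Z)/|Z| = 33.71/104.2 = 0.3235.
Step 5 — Type: Im(Z) = -98.58 ⇒ leading (phase φ = -71.1°).

PF = 0.3235 (leading, φ = -71.1°)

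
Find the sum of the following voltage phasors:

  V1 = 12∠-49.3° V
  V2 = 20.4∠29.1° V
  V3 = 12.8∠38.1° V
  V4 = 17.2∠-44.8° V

Step 1 — Convert each phasor to rectangular form:
  V1 = 12·(cos(-49.3°) + j·sin(-49.3°)) = 7.825 - j9.098 V
  V2 = 20.4·(cos(29.1°) + j·sin(29.1°)) = 17.82 + j9.921 V
  V3 = 12.8·(cos(38.1°) + j·sin(38.1°)) = 10.07 + j7.898 V
  V4 = 17.2·(cos(-44.8°) + j·sin(-44.8°)) = 12.2 - j12.12 V
Step 2 — Sum components: V_total = 47.93 - j3.398 V.
Step 3 — Convert to polar: |V_total| = 48.05 V, ∠V_total = -4.1°.

V_total = 48.05∠-4.1° V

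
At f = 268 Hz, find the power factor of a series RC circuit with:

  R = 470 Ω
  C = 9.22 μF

Step 1 — Angular frequency: ω = 2π·f = 2π·268 = 1684 rad/s.
Step 2 — Component impedances:
  R: Z = R = 470 Ω
  C: Z = 1/(jωC) = -j/(ω·C) = 0 - j64.41 Ω
Step 3 — Series combination: Z_total = R + C = 470 - j64.41 Ω = 474.4∠-7.8° Ω.
Step 4 — Power factor: PF = cos(φ) = Re(Z)/|Z| = 470/474.4 = 0.9907.
Step 5 — Type: Im(Z) = -64.41 ⇒ leading (phase φ = -7.8°).

PF = 0.9907 (leading, φ = -7.8°)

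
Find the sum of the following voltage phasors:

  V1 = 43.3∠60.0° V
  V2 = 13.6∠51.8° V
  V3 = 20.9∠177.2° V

Step 1 — Convert each phasor to rectangular form:
  V1 = 43.3·(cos(60.0°) + j·sin(60.0°)) = 21.65 + j37.5 V
  V2 = 13.6·(cos(51.8°) + j·sin(51.8°)) = 8.41 + j10.69 V
  V3 = 20.9·(cos(177.2°) + j·sin(177.2°)) = -20.88 + j1.021 V
Step 2 — Sum components: V_total = 9.185 + j49.21 V.
Step 3 — Convert to polar: |V_total| = 50.06 V, ∠V_total = 79.4°.

V_total = 50.06∠79.4° V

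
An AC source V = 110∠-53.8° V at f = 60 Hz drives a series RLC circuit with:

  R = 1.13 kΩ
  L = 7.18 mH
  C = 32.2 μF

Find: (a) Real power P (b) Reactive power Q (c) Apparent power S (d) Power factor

Step 1 — Angular frequency: ω = 2π·f = 2π·60 = 377 rad/s.
Step 2 — Component impedances:
  R: Z = R = 1130 Ω
  L: Z = jωL = j·377·0.00718 = 0 + j2.707 Ω
  C: Z = 1/(jωC) = -j/(ω·C) = 0 - j82.38 Ω
Step 3 — Series combination: Z_total = R + L + C = 1130 - j79.67 Ω = 1133∠-4.0° Ω.
Step 4 — Source phasor: V = 110∠-53.8° V = 64.97 - j88.77 V.
Step 5 — Current: I = V / Z = 0.06272 - j0.07413 A = 0.0971∠-49.8° A.
Step 6 — Complex power: S = V·I* = 10.65 - j0.7512 VA.
Step 7 — Real power: P = Re(S) = 10.65 W.
Step 8 — Reactive power: Q = Im(S) = -0.7512 VAR.
Step 9 — Apparent power: |S| = 10.68 VA.
Step 10 — Power factor: PF = P/|S| = 0.9975 (leading).

(a) P = 10.65 W  (b) Q = -0.7512 VAR  (c) S = 10.68 VA  (d) PF = 0.9975 (leading)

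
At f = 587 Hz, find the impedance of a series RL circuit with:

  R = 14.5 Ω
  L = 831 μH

Step 1 — Angular frequency: ω = 2π·f = 2π·587 = 3688 rad/s.
Step 2 — Component impedances:
  R: Z = R = 14.5 Ω
  L: Z = jωL = j·3688·0.000831 = 0 + j3.065 Ω
Step 3 — Series combination: Z_total = R + L = 14.5 + j3.065 Ω = 14.82∠11.9° Ω.

Z = 14.5 + j3.065 Ω = 14.82∠11.9° Ω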